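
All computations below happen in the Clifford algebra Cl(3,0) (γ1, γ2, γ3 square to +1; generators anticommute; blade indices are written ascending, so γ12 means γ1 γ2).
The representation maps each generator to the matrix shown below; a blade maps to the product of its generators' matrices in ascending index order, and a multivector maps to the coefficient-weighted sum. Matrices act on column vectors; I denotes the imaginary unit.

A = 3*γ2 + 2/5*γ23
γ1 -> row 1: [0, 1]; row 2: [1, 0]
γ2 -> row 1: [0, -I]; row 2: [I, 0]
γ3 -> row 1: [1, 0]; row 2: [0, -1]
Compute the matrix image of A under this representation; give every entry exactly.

Bivector images (products of the table entries): rho(γ23) = rho(γ2)rho(γ3) = row 1: [0, I]; row 2: [I, 0].
M = (3)*rho(γ2) + (2/5)*rho(γ23), summed entrywise:
Answer: row 1: [0, -13*I/5]; row 2: [17*I/5, 0]


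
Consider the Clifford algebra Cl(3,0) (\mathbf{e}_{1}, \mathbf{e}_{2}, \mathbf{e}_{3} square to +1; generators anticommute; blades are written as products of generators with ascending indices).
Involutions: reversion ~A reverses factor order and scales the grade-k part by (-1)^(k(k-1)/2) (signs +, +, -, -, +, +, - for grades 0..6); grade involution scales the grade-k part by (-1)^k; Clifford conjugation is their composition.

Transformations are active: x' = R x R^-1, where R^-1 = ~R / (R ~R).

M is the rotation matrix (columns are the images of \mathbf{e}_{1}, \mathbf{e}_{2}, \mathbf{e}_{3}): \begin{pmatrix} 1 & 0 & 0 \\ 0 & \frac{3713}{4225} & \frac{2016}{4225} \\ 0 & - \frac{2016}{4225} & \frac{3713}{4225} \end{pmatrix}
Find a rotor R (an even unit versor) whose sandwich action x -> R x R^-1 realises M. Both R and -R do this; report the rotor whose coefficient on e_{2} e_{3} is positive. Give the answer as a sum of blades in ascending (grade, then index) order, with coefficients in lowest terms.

Method: write R = a + b12*e_{1} e_{2} + b13*e_{1} e_{3} + b23*e_{2} e_{3} with a^2 + b12^2 + b13^2 + b23^2 = 1 (so R^-1 = ~R). Expanding the columns R e_j ~R gives tr M = 4a^2 - 1 and, from the antisymmetric part, M21 - M12 = -4a*b12, M13 - M31 = 4a*b13, M32 - M23 = -4a*b23.
Here tr M = \frac{11651}{4225}, so a^2 = (1 + tr M)/4 = \frac{3969}{4225} and a = ±\frac{63}{65}. Taking a = \frac{63}{65}: M21 - M12 = 0, M13 - M31 = 0, M32 - M23 = -\frac{4032}{4225}, giving b12 = 0, b13 = 0, b23 = \frac{16}{65}, i.e. R = \frac{63}{65} + \frac{16}{65} e_{2} e_{3}.
Its e_{2} e_{3} coefficient is already positive.
Answer: \frac{63}{65} + \frac{16}{65} e_{2} e_{3}. Key observation: the double cover Spin(3) -> SO(3) sends R and -R to the same matrix (trace \frac{11651}{4225} here), so the stated sign of the e_{2} e_{3} coefficient is what selects one sheet.


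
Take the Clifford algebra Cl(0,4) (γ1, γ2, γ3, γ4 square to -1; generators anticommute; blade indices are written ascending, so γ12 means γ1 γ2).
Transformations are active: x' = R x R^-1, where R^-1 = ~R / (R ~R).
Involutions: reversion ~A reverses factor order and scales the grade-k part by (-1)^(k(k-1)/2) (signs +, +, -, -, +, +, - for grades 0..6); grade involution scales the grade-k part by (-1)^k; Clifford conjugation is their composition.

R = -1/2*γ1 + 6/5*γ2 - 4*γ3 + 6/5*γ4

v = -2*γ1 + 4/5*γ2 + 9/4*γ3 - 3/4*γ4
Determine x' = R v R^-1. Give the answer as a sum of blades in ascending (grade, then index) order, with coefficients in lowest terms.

~R = -1/2*γ1 + 6/5*γ2 - 4*γ3 + 6/5*γ4, and R ~R = -1913/100, so R^-1 = ~R / (-1913/100).
R v = 397/50 + 2*γ12 - 73/8*γ13 + 111/40*γ14 + 59/10*γ23 - 93/50*γ24 + 3/10*γ34
Answer: 4620/1913*γ1 - 3436/1913*γ2 + 8191/7652*γ3 - 9417/38260*γ4


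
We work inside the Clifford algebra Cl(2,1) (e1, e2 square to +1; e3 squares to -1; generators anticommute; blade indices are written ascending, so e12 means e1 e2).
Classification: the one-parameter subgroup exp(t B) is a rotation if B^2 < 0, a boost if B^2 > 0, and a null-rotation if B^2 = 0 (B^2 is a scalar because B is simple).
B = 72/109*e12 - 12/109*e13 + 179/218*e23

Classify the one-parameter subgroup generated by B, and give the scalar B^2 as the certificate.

B^2 term by term: the squares give (72/109)^2*(e12)^2 + (-12/109)^2*(e13)^2 + (179/218)^2*(e23)^2 = 5184/11881*(-1) + 144/11881*(+1) + 32041/47524*(+1) = 1/4 (each basis 2-blade squares to minus the product of its generators' squares); cross terms between blades sharing an index anticommute and cancel. So B^2 = 1/4.
Answer: boost, certificate B^2 = 1/4. Why this suffices: the scalar 1/4 survives any versor conjugation, so its sign alone determines the class however B is presented.


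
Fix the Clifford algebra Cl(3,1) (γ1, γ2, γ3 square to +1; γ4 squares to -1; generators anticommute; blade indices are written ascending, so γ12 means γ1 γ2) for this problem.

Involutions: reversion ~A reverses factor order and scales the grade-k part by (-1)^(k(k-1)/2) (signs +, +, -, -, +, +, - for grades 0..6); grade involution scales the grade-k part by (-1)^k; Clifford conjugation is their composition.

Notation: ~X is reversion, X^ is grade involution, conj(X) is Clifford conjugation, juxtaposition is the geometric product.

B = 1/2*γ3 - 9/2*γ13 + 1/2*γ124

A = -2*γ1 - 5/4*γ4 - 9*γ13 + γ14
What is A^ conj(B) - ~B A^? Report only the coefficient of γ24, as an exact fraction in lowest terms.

first term: 81/2 + 9/2*γ1 - 1/2*γ2 + 9*γ3 - 5/8*γ12 - γ13 + γ24 + 41/8*γ34 + 49/8*γ134 - 9/2*γ234
second term: 81/2 + 9/2*γ1 + 1/2*γ2 - 9*γ3 + 5/8*γ12 - γ13 - γ24 - 31/8*γ34 + 41/8*γ134 - 9/2*γ234
Answer: 2


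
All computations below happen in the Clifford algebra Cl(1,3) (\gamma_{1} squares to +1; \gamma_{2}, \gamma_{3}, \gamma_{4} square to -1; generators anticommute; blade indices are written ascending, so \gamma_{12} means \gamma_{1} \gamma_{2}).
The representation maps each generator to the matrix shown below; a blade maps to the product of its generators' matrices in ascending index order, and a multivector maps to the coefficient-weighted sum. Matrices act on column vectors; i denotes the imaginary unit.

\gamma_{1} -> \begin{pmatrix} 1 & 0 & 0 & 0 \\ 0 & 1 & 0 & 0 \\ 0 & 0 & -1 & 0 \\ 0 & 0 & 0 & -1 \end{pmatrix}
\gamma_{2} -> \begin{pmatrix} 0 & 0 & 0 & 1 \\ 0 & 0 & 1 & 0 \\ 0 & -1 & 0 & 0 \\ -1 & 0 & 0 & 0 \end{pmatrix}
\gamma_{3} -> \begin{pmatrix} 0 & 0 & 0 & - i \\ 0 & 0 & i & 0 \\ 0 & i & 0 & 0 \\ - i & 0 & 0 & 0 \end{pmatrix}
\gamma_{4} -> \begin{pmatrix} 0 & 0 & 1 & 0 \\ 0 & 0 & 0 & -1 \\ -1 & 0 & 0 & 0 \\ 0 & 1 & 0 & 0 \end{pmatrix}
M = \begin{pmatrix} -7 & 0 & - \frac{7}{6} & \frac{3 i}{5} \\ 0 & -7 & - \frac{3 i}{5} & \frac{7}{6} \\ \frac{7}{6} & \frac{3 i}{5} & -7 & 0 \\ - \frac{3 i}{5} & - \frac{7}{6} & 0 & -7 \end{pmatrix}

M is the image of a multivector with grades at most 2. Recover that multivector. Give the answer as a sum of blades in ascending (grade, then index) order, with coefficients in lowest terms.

Method: the blade images are trace-orthogonal — tr(rho(e_A) rho(e_B)^-1) = 4 if A = B and 0 otherwise — and rho(e_A)^-1 = (e_A)^2 * rho(e_A) with (e_A)^2 = +1 or -1, so the coefficient of e_A in the preimage is (e_A)^2 * tr(M rho(e_A))/4.
Nonzero projections over blades of grade <= 2: 1: (1)^2 = +1, tr(M 1) = -28, coefficient -7; \gamma_{4}: (\gamma_{4})^2 = -1, tr(M rho(\gamma_{4})) = \frac{14}{3}, coefficient -\frac{7}{6}; \gamma_{13}: (\gamma_{13})^2 = +1, tr(M rho(\gamma_{13})) = - \frac{12}{5}, coefficient -\frac{3}{5}. Every other blade of grade <= 2 projects to 0.
Answer: -7 - \frac{7}{6} \gamma_{4} - \frac{3}{5} \gamma_{13}


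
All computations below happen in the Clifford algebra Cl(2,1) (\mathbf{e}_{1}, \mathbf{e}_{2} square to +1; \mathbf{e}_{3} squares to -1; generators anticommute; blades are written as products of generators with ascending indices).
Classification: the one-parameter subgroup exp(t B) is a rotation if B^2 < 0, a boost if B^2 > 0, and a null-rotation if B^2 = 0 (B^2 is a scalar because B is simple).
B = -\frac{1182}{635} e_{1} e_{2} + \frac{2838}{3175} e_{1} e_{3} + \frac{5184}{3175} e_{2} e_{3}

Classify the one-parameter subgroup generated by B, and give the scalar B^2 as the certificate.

B^2 term by term: the squares give (-\frac{1182}{635})^2*(e_{1} e_{2})^2 + (\frac{2838}{3175})^2*(e_{1} e_{3})^2 + (\frac{5184}{3175})^2*(e_{2} e_{3})^2 = \frac{1397124}{403225}*(-1) + \frac{8054244}{10080625}*(+1) + \frac{26873856}{10080625}*(+1) = 0 (each basis 2-blade squares to minus the product of its generators' squares); cross terms between blades sharing an index anticommute and cancel. So B^2 = 0.
Answer: null-rotation, certificate B^2 = 0. Key observation: B^2 = 0 is a conjugation invariant, so its sign decides the class regardless of the surface form of B.


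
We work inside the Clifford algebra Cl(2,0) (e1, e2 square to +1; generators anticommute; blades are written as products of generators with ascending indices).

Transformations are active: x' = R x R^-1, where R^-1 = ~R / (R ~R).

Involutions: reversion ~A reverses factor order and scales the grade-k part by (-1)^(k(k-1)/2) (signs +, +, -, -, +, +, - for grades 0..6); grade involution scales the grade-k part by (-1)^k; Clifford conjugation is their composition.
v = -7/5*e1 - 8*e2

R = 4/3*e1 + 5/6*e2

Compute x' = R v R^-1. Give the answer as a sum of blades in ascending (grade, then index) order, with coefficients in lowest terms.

~R = 4/3*e1 + 5/6*e2, and R ~R = 89/36, so R^-1 = ~R / (89/36).
R v = -128/15 - 19/2*e1 e2
Answer: -3473/445*e1 + 200/89*e2


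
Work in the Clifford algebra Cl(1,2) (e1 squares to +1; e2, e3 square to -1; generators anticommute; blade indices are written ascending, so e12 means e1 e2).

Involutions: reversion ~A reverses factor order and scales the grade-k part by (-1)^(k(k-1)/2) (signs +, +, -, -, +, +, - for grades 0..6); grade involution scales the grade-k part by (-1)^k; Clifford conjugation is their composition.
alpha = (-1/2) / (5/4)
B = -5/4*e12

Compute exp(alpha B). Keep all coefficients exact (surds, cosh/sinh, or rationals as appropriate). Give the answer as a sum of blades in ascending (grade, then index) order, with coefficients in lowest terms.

B^2 = (-5/4)^2*(e12)^2 = 25/16*(+1) = 25/16 (a basis 2-blade squares to minus the product of its generators' squares).
B^2 = 25/16 — since the square is positive, the closed form is hyperbolic: l = 5/4, alpha*l = -1/2, so exp(alpha B) = cosh(-1/2) + (sinh(-1/2)/(5/4))*B = cosh(1/2) + (-4*sinh(1/2)/5)*B.
Answer: cosh(1/2) + sinh(1/2)*e12


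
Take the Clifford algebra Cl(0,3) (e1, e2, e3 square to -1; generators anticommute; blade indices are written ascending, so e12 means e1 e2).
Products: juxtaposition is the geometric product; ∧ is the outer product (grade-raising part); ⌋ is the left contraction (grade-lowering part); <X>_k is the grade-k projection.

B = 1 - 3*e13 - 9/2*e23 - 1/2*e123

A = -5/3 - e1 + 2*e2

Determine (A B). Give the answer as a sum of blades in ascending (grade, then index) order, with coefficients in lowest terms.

step 1: -5/3 - e1 + 2*e2 + 6*e3 + 4*e13 + 7*e23 + 34/3*e123
Answer: -5/3 - e1 + 2*e2 + 6*e3 + 4*e13 + 7*e23 + 34/3*e123


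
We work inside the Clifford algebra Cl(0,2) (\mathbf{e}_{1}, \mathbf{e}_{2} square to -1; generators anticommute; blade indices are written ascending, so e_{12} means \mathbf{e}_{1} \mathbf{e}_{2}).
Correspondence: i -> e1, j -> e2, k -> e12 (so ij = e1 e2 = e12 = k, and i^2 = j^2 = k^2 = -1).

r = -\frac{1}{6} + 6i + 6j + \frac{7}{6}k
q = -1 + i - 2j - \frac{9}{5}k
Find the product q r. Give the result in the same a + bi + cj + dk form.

In blades: q = -1 + e_{1} - 2 e_{2} - \frac{9}{5} e_{12}, r = -\frac{1}{6} + 6 e_{1} + 6 e_{2} + \frac{7}{6} e_{12}.
Distribute q over r term by term (generator squares from the signature, products reordered to ascending indices): (-1)*r = \frac{1}{6} - 6 e_{1} - 6 e_{2} - \frac{7}{6} e_{12}; (e_{1})*r = -6 - \frac{1}{6} e_{1} - \frac{7}{6} e_{2} + 6 e_{12}; (-2 e_{2})*r = 12 - \frac{7}{3} e_{1} + \frac{1}{3} e_{2} + 12 e_{12}; (-\frac{9}{5} e_{12})*r = \frac{21}{10} + \frac{54}{5} e_{1} - \frac{54}{5} e_{2} + \frac{3}{10} e_{12}.
Sum: \frac{124}{15} + \frac{23}{10} e_{1} - \frac{529}{30} e_{2} + \frac{257}{15} e_{12}; translating back through the correspondence:
Answer: \frac{124}{15} + \frac{23}{10}i - \frac{529}{30}j + \frac{257}{15}k


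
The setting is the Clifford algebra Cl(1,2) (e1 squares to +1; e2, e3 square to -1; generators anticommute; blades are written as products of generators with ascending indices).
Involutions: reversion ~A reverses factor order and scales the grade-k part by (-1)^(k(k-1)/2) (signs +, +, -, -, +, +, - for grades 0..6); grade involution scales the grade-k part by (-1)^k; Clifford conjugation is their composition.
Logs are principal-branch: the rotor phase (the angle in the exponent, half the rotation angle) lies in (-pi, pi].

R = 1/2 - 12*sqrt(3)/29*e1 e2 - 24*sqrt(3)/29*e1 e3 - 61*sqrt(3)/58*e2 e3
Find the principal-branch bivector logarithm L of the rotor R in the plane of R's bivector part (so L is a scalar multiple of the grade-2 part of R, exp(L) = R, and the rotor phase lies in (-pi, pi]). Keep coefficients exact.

The scalar part of R is 1/2, which pins the rotor phase on the principal branch; dividing the bivector part by the sine of that phase recovers the unit plane, and L is the phase times that plane.
Concretely: cos(phase) = 1/2 gives phase = ±pi/3, and since phase/sin(phase) is even the sign is immaterial: L = (phase/sin(phase)) * <R>_2 = (2*sqrt(3)*pi/9) * <R>_2.
Answer: -8*pi/29*e1 e2 - 16*pi/29*e1 e3 - 61*pi/87*e2 e3


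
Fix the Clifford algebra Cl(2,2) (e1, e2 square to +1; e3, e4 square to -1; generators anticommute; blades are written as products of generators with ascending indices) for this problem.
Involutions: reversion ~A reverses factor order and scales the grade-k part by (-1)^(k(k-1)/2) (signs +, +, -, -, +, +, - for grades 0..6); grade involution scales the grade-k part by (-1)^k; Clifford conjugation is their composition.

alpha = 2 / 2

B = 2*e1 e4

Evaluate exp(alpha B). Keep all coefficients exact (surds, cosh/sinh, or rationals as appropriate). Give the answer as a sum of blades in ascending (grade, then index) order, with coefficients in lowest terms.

B^2 = (2)^2*(e1 e4)^2 = 4*(+1) = 4 (a basis 2-blade squares to minus the product of its generators' squares).
B^2 = 4 — since the square is positive, the closed form is hyperbolic: l = 2, alpha*l = 2, so exp(alpha B) = cosh(2) + (sinh(2)/2)*B = cosh(2) + (sinh(2)/2)*B.
Answer: cosh(2) + sinh(2)*e1 e4


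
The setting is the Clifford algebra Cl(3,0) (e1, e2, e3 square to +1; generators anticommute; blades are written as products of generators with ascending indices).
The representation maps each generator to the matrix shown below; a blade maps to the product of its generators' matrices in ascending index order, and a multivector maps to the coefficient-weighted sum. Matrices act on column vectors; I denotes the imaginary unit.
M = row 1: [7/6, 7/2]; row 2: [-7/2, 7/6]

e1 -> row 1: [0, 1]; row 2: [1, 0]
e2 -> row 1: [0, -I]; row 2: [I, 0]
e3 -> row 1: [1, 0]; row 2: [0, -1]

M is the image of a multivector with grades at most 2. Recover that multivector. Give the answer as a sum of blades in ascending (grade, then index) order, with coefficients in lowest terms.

Method: 1, rho(e1), rho(e2), rho(e3) form a trace-orthogonal basis of the 2x2 complex matrices (tr(X Y) = 2 if X = Y, else 0), so M = m0*1 + m1*rho(e1) + m2*rho(e2) + m3*rho(e3) with m0 = tr(M)/2 = 7/6, m1 = tr(M rho(e1))/2 = 0, m2 = tr(M rho(e2))/2 = 7*I/2, m3 = tr(M rho(e3))/2 = 0.
Multiplying table entries, the bivector images are rho(e1 e2) = I*rho(e3), rho(e1 e3) = -I*rho(e2), rho(e2 e3) = I*rho(e1); with real blade coefficients the real parts of m0..m3 are the coefficients of 1, e1, e2, e3 and the imaginary parts give the bivectors (e2 e3: Im m1, e1 e3: -Im m2, e1 e2: Im m3).
Answer: 7/6 - 7/2*e1 e3


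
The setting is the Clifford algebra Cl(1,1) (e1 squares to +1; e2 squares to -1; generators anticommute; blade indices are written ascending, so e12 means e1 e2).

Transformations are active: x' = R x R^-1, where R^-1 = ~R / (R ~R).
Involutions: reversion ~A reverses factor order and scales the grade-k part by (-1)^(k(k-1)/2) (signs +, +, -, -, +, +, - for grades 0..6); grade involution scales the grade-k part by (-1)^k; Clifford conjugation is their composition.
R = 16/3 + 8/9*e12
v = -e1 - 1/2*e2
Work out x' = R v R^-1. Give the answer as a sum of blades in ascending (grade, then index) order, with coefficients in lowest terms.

~R = 16/3 - 8/9*e12, and R ~R = 2240/81, so R^-1 = ~R / (2240/81).
R v = -44/9*e1 - 16/9*e2
Answer: -31/35*e1 - 13/70*e2


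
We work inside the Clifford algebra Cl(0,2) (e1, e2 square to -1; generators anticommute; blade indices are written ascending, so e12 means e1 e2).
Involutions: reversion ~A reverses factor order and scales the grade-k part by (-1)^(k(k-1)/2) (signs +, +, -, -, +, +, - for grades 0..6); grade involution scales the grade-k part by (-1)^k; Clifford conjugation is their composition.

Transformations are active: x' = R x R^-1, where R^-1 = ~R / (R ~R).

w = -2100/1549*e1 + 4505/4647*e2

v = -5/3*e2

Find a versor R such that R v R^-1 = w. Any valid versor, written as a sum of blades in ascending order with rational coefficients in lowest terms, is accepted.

R = v + w = -2100/1549*e1 - 1080/1549*e2 works: the equal norms (-25/9) guarantee its sandwich swaps v into w.
Answer: -2100/1549*e1 - 1080/1549*e2


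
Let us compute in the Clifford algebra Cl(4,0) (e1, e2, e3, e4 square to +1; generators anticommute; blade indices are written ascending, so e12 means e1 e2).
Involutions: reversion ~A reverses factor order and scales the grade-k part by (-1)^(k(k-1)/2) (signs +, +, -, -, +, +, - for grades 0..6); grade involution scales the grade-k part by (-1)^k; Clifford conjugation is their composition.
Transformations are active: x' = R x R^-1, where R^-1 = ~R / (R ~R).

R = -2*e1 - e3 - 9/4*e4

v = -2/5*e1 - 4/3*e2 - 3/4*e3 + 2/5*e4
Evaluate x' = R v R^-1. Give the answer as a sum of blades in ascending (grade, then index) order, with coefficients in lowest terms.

~R = -2*e1 - e3 - 9/4*e4, and R ~R = 161/16, so R^-1 = ~R / (161/16).
R v = 13/20 + 8/3*e12 + 11/10*e13 - 17/10*e14 - 4/3*e23 - 3*e24 - 167/80*e34
Answer: 114/805*e1 + 4/3*e2 + 1999/3220*e3 - 556/805*e4


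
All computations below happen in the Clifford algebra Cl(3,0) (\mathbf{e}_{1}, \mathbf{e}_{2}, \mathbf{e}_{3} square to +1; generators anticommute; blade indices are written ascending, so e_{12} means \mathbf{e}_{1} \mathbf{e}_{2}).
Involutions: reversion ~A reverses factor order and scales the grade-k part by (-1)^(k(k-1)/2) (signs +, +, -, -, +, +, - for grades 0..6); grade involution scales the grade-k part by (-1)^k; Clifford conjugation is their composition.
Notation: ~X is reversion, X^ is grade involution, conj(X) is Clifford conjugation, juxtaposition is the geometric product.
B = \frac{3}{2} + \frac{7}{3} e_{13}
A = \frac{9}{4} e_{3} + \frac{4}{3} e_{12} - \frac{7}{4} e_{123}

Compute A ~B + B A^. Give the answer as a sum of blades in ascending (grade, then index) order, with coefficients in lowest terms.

first term: \frac{21}{4} e_{1} + \frac{49}{12} e_{2} + \frac{27}{8} e_{3} + 2 e_{12} + \frac{28}{9} e_{23} - \frac{21}{8} e_{123}
second term: -\frac{21}{4} e_{1} + \frac{49}{12} e_{2} - \frac{27}{8} e_{3} + 2 e_{12} + \frac{28}{9} e_{23} + \frac{21}{8} e_{123}
Answer: \frac{49}{6} e_{2} + 4 e_{12} + \frac{56}{9} e_{23}


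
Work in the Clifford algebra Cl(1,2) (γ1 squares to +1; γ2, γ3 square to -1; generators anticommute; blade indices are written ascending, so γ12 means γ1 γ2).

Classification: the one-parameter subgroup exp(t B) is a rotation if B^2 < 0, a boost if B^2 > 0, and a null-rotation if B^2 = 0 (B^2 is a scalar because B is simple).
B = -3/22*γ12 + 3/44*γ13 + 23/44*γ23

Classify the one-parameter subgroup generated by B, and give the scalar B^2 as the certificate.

B^2 term by term: the squares give (-3/22)^2*(γ12)^2 + (3/44)^2*(γ13)^2 + (23/44)^2*(γ23)^2 = 9/484*(+1) + 9/1936*(+1) + 529/1936*(-1) = -1/4 (each basis 2-blade squares to minus the product of its generators' squares); cross terms between blades sharing an index anticommute and cancel. So B^2 = -1/4.
Answer: rotation, certificate B^2 = -1/4. No conjugation can change B^2 = -1/4; the sign gives the class.


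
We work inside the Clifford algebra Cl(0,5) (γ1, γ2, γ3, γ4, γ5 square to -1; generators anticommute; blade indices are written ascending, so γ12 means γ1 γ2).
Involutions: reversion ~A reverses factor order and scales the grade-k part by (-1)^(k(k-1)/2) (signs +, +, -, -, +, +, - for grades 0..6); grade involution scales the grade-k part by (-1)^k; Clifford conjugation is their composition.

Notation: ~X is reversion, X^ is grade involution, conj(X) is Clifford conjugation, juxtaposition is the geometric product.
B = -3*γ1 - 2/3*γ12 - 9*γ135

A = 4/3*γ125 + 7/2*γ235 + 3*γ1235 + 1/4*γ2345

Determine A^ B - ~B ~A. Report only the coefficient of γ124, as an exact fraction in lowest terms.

first term: 27*γ2 - 8/9*γ5 + 63/2*γ12 - 12*γ23 - 4*γ25 + 2*γ35 - 9/4*γ124 + 7/3*γ135 - 9*γ235 - 21/2*γ1235 - 1/6*γ1345 - 3/4*γ12345
second term: 27*γ2 + 8/9*γ5 + 63/2*γ12 - 12*γ23 - 4*γ25 - 2*γ35 + 9/4*γ124 + 7/3*γ135 + 9*γ235 + 21/2*γ1235 - 1/6*γ1345 - 3/4*γ12345
Answer: -9/2


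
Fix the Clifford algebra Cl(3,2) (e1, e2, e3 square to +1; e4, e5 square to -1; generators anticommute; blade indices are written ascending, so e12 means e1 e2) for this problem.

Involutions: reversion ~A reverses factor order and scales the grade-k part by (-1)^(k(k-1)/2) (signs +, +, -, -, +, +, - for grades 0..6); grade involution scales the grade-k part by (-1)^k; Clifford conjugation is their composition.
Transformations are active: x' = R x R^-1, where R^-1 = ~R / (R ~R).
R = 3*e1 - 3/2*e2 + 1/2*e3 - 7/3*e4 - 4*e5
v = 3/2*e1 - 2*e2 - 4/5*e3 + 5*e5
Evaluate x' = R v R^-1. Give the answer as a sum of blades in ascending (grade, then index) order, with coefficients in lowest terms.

~R = 3*e1 - 3/2*e2 + 1/2*e3 - 7/3*e4 - 4*e5, and R ~R = -179/18, so R^-1 = ~R / (-179/18).
R v = 271/10 - 15/4*e12 - 63/20*e13 + 7/2*e14 + 21*e15 + 11/5*e23 - 14/3*e24 - 31/2*e25 - 28/15*e34 - 7/10*e35 - 35/3*e45
Answer: -31953/1790*e1 + 9107/895*e2 - 1723/895*e3 + 11382/895*e4 + 15037/895*e5


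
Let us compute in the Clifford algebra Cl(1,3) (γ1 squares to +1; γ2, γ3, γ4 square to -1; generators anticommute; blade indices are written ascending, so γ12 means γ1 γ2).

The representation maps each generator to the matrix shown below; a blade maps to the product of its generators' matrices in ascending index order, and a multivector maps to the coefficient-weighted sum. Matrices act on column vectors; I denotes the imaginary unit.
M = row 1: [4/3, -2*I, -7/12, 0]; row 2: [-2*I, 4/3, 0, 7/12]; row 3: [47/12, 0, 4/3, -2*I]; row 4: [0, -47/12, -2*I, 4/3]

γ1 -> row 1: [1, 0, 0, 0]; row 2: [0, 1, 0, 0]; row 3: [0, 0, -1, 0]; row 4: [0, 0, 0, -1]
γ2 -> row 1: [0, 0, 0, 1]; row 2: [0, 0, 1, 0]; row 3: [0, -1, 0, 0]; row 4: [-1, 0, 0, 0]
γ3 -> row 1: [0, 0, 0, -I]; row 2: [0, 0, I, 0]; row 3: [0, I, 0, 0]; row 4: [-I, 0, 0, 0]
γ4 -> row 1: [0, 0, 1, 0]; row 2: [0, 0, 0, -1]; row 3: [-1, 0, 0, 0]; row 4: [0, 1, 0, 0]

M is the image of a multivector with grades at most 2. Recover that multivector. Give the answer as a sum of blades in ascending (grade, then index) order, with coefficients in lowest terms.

Method: the blade images are trace-orthogonal — tr(rho(e_A) rho(e_B)^-1) = 4 if A = B and 0 otherwise — and rho(e_A)^-1 = (e_A)^2 * rho(e_A) with (e_A)^2 = +1 or -1, so the coefficient of e_A in the preimage is (e_A)^2 * tr(M rho(e_A))/4.
Nonzero projections over blades of grade <= 2: 1: (1)^2 = +1, tr(M 1) = 16/3, coefficient 4/3; γ4: (γ4)^2 = -1, tr(M rho(γ4)) = 9, coefficient -9/4; γ14: (γ14)^2 = +1, tr(M rho(γ14)) = 20/3, coefficient 5/3; γ34: (γ34)^2 = -1, tr(M rho(γ34)) = -8, coefficient 2. Every other blade of grade <= 2 projects to 0.
Answer: 4/3 - 9/4*γ4 + 5/3*γ14 + 2*γ34


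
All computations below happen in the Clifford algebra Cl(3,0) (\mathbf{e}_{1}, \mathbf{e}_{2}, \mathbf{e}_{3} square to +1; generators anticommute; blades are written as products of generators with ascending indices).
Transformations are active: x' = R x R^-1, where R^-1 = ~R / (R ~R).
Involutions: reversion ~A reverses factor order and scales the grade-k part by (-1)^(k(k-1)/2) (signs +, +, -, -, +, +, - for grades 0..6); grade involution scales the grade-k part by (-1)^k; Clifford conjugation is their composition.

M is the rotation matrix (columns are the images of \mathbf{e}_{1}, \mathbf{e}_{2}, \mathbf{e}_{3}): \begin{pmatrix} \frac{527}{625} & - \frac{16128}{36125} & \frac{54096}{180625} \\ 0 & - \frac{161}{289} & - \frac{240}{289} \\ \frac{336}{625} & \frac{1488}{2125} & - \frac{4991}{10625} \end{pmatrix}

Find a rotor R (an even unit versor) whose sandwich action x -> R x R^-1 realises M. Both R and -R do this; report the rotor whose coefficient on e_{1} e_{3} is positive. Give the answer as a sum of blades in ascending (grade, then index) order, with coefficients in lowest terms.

Method: write R = a + b12*e_{1} e_{2} + b13*e_{1} e_{3} + b23*e_{2} e_{3} with a^2 + b12^2 + b13^2 + b23^2 = 1 (so R^-1 = ~R). Expanding the columns R e_j ~R gives tr M = 4a^2 - 1 and, from the antisymmetric part, M21 - M12 = -4a*b12, M13 - M31 = 4a*b13, M32 - M23 = -4a*b23.
Here tr M = -\frac{33169}{180625}, so a^2 = (1 + tr M)/4 = \frac{36864}{180625} and a = ±\frac{192}{425}. Taking a = \frac{192}{425}: M21 - M12 = \frac{16128}{36125}, M13 - M31 = -\frac{43008}{180625}, M32 - M23 = \frac{55296}{36125}, giving b12 = -\frac{21}{85}, b13 = -\frac{56}{425}, b23 = -\frac{72}{85}, i.e. R = \frac{192}{425} - \frac{21}{85} e_{1} e_{2} - \frac{56}{425} e_{1} e_{3} - \frac{72}{85} e_{2} e_{3}.
Its e_{1} e_{3} coefficient is negative, so report the other preimage -R.
Answer: -\frac{192}{425} + \frac{21}{85} e_{1} e_{2} + \frac{56}{425} e_{1} e_{3} + \frac{72}{85} e_{2} e_{3}. Why the constraint matters: R and -R act identically through the sandwich — M has trace -\frac{33169}{180625} either way — so only the sign condition on e_{1} e_{3} picks one of the two preimages.


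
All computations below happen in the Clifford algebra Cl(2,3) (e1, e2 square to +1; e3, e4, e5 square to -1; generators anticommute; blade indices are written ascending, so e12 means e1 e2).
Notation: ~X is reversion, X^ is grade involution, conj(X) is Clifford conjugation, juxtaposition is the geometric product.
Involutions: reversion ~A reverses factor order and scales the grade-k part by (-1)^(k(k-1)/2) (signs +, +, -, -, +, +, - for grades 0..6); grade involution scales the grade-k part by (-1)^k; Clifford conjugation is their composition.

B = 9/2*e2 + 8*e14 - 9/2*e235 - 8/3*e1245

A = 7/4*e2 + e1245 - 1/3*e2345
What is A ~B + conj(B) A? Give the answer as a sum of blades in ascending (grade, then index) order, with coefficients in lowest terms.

first term: 125/24 + 3/2*e4 + 8/9*e13 + 8*e25 + 63/8*e35 + 14*e124 - 9/2*e134 + 55/6*e145 + 3/2*e345 + 8/3*e1235
second term: -253/24 + 3/2*e4 - 8/9*e13 + 8*e25 - 63/8*e35 + 14*e124 + 9/2*e134 - 1/6*e145 + 3/2*e345 - 8/3*e1235
Answer: -16/3 + 3*e4 + 16*e25 + 28*e124 + 9*e145 + 3*e345


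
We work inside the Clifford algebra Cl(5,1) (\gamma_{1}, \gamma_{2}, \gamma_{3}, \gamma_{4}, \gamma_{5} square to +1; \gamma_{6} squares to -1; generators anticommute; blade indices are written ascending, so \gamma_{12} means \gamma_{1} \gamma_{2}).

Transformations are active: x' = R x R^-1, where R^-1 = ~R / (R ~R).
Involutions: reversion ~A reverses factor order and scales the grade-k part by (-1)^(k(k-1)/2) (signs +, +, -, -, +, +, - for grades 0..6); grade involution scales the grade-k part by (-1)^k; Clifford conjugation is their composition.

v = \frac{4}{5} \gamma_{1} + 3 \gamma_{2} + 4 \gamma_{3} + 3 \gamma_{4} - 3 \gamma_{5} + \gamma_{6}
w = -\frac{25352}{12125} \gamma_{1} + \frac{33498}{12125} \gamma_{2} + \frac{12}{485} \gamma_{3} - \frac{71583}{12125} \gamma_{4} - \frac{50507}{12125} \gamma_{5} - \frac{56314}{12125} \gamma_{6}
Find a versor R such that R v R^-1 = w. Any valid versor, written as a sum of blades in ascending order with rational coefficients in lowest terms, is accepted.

Equal squares first: v^2 = w^2 = \frac{1066}{25}. Then v + w = -\frac{15652}{12125} \gamma_{1} + \frac{69873}{12125} \gamma_{2} + \frac{1952}{485} \gamma_{3} - \frac{35208}{12125} \gamma_{4} - \frac{86882}{12125} \gamma_{5} - \frac{44189}{12125} \gamma_{6} is a versor taking v to w, provided it is invertible.
Answer: -\frac{15652}{12125} \gamma_{1} + \frac{69873}{12125} \gamma_{2} + \frac{1952}{485} \gamma_{3} - \frac{35208}{12125} \gamma_{4} - \frac{86882}{12125} \gamma_{5} - \frac{44189}{12125} \gamma_{6}


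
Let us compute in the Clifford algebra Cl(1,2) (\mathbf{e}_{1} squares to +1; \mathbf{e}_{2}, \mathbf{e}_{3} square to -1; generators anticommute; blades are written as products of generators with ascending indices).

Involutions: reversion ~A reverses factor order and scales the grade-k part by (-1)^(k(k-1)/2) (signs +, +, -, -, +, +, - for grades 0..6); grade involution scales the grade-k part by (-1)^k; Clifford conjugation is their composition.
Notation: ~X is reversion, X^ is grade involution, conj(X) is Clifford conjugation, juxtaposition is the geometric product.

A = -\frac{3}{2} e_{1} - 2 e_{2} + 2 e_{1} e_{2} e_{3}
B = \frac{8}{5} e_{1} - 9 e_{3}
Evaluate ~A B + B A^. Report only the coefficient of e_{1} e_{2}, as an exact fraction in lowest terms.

first term: -\frac{12}{5} - \frac{74}{5} e_{1} e_{2} + \frac{27}{2} e_{1} e_{3} + \frac{74}{5} e_{2} e_{3}
second term: \frac{12}{5} - \frac{74}{5} e_{1} e_{2} + \frac{27}{2} e_{1} e_{3} + \frac{74}{5} e_{2} e_{3}
Answer: -\frac{148}{5}


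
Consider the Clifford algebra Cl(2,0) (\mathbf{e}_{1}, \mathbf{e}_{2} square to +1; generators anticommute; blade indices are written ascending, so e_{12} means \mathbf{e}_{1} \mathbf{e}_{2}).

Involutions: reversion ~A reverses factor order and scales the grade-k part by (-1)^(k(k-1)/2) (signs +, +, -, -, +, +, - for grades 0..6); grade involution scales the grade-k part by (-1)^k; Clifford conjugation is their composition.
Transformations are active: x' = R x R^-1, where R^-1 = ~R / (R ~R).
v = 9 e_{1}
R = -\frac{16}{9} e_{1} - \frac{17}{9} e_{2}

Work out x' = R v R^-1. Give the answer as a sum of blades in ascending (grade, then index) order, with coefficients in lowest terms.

~R = -\frac{16}{9} e_{1} - \frac{17}{9} e_{2}, and R ~R = \frac{545}{81}, so R^-1 = ~R / (\frac{545}{81}).
R v = -16 + 17 e_{12}
Answer: -\frac{297}{545} e_{1} + \frac{4896}{545} e_{2}


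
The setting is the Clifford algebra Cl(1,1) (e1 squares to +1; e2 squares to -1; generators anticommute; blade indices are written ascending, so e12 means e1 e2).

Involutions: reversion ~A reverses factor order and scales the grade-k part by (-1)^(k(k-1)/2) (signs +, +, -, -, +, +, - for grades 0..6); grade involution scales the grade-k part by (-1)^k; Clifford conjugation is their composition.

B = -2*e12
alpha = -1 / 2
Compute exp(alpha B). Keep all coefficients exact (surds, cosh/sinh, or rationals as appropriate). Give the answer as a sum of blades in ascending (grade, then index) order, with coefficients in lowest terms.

B^2 = (-2)^2*(e12)^2 = 4*(+1) = 4 (a basis 2-blade squares to minus the product of its generators' squares).
B^2 = 4 — B^2 > 0, so the exponential closes hyperbolically: l = 2, alpha*l = -1, so exp(alpha B) = cosh(-1) + (sinh(-1)/2)*B = cosh(1) + (-sinh(1)/2)*B.
Answer: cosh(1) + sinh(1)*e12


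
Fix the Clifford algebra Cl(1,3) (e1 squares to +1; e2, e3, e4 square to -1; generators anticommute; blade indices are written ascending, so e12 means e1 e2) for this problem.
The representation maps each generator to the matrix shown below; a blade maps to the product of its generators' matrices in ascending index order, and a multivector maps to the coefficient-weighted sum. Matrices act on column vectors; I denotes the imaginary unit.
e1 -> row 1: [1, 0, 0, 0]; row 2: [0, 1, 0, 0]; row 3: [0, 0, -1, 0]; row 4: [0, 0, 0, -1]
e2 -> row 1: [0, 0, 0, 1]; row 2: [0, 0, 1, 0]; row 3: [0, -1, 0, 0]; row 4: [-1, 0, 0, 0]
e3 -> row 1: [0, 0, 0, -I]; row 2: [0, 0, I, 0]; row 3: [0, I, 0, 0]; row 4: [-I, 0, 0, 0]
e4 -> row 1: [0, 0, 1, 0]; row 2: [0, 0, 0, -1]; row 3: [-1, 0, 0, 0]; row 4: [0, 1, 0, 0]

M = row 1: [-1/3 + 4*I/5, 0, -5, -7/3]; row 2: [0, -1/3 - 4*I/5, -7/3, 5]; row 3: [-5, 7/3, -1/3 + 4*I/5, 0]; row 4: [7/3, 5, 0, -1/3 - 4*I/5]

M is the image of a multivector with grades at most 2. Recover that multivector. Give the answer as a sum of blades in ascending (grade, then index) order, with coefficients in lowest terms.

Method: the blade images are trace-orthogonal — tr(rho(e_A) rho(e_B)^-1) = 4 if A = B and 0 otherwise — and rho(e_A)^-1 = (e_A)^2 * rho(e_A) with (e_A)^2 = +1 or -1, so the coefficient of e_A in the preimage is (e_A)^2 * tr(M rho(e_A))/4.
Nonzero projections over blades of grade <= 2: 1: (1)^2 = +1, tr(M 1) = -4/3, coefficient -1/3; e2: (e2)^2 = -1, tr(M rho(e2)) = 28/3, coefficient -7/3; e14: (e14)^2 = +1, tr(M rho(e14)) = -20, coefficient -5; e23: (e23)^2 = -1, tr(M rho(e23)) = 16/5, coefficient -4/5. Every other blade of grade <= 2 projects to 0.
Answer: -1/3 - 7/3*e2 - 5*e14 - 4/5*e23


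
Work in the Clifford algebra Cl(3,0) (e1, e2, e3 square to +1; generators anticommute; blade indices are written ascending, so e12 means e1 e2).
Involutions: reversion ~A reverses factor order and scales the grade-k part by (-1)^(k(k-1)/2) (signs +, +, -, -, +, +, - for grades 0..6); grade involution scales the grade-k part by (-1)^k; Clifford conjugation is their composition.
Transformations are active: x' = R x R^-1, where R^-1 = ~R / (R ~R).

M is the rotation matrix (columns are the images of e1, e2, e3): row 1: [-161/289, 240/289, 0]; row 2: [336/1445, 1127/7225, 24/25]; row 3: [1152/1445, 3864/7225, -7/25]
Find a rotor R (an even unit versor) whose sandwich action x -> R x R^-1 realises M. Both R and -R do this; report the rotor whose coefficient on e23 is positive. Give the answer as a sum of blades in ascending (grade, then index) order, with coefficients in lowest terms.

Method: write R = a + b12*e12 + b13*e13 + b23*e23 with a^2 + b12^2 + b13^2 + b23^2 = 1 (so R^-1 = ~R). Expanding the columns R e_j ~R gives tr M = 4a^2 - 1 and, from the antisymmetric part, M21 - M12 = -4a*b12, M13 - M31 = 4a*b13, M32 - M23 = -4a*b23.
Here tr M = -4921/7225, so a^2 = (1 + tr M)/4 = 576/7225 and a = ±24/85. Taking a = 24/85: M21 - M12 = -864/1445, M13 - M31 = -1152/1445, M32 - M23 = -3072/7225, giving b12 = 9/17, b13 = -12/17, b23 = 32/85, i.e. R = 24/85 + 9/17*e12 - 12/17*e13 + 32/85*e23.
Its e23 coefficient is already positive.
Answer: 24/85 + 9/17*e12 - 12/17*e13 + 32/85*e23. Key observation: the double cover Spin(3) -> SO(3) sends R and -R to the same matrix (trace -4921/7225 here), so the stated sign of the e23 coefficient is what selects one sheet.


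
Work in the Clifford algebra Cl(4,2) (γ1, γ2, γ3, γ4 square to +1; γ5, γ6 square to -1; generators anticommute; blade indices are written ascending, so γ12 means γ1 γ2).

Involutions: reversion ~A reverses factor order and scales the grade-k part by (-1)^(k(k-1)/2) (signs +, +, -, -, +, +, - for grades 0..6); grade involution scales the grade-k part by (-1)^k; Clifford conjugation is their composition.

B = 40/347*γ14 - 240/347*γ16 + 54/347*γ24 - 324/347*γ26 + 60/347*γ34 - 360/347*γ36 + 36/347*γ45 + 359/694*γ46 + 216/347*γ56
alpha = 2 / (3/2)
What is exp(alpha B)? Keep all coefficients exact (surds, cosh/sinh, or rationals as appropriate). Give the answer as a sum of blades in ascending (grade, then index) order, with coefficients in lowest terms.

B^2 term by term: the squares give (40/347)^2*(γ14)^2 + (-240/347)^2*(γ16)^2 + (54/347)^2*(γ24)^2 + (-324/347)^2*(γ26)^2 + (60/347)^2*(γ34)^2 + (-360/347)^2*(γ36)^2 + (36/347)^2*(γ45)^2 + (359/694)^2*(γ46)^2 + (216/347)^2*(γ56)^2 = 1600/120409*(-1) + 57600/120409*(+1) + 2916/120409*(-1) + 104976/120409*(+1) + 3600/120409*(-1) + 129600/120409*(+1) + 1296/120409*(+1) + 128881/481636*(+1) + 46656/120409*(-1) = 9/4 (each basis 2-blade squares to minus the product of its generators' squares); cross terms between blades sharing an index anticommute and cancel; the commuting (index-disjoint) pairs give grade-4 terms 2*c*c'*(blade product), which cancel blade by blade — γ1246: 25920/120409 - 25920/120409 = 0; γ1346: 28800/120409 - 28800/120409 = 0; γ1456: 17280/120409 - 17280/120409 = 0; γ2346: 38880/120409 - 38880/120409 = 0; γ2456: 23328/120409 - 23328/120409 = 0; γ3456: 25920/120409 - 25920/120409 = 0 — confirming B is simple. So B^2 = 9/4.
B^2 = 9/4 — the positive square puts this in the hyperbolic regime; l = 3/2, alpha*l = 2, so exp(alpha B) = cosh(2) + (sinh(2)/(3/2))*B = cosh(2) + (2*sinh(2)/3)*B.
Answer: cosh(2) + 80*sinh(2)/1041*γ14 - 160*sinh(2)/347*γ16 + 36*sinh(2)/347*γ24 - 216*sinh(2)/347*γ26 + 40*sinh(2)/347*γ34 - 240*sinh(2)/347*γ36 + 24*sinh(2)/347*γ45 + 359*sinh(2)/1041*γ46 + 144*sinh(2)/347*γ56


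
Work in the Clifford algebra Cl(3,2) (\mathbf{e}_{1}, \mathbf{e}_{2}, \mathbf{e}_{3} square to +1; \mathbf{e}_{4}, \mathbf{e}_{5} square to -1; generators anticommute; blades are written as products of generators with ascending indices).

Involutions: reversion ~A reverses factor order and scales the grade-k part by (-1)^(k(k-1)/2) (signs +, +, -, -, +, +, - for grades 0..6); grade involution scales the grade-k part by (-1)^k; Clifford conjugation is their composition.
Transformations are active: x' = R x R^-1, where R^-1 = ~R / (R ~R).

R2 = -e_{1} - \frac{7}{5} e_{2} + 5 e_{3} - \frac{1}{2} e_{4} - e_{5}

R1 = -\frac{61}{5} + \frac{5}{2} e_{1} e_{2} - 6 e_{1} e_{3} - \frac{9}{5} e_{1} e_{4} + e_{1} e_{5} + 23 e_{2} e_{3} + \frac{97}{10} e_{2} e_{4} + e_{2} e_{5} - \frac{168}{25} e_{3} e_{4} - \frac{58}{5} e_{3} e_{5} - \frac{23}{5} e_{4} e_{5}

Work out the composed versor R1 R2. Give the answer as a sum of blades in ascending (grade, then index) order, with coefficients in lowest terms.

Distribute over the terms of R2 (each basis-blade product reordered to ascending indices, repeated generators contracted through their squares):
R1 (-e_{1}) = \frac{61}{5} e_{1} + \frac{5}{2} e_{2} - 6 e_{3} - \frac{9}{5} e_{4} + e_{5} - 23 e_{1} e_{2} e_{3} - \frac{97}{10} e_{1} e_{2} e_{4} - e_{1} e_{2} e_{5} + \frac{168}{25} e_{1} e_{3} e_{4} + \frac{58}{5} e_{1} e_{3} e_{5} + \frac{23}{5} e_{1} e_{4} e_{5}
R1 (-\frac{7}{5} e_{2}) = -\frac{7}{2} e_{1} + \frac{427}{25} e_{2} + \frac{161}{5} e_{3} + \frac{679}{50} e_{4} + \frac{7}{5} e_{5} - \frac{42}{5} e_{1} e_{2} e_{3} - \frac{63}{25} e_{1} e_{2} e_{4} + \frac{7}{5} e_{1} e_{2} e_{5} + \frac{1176}{125} e_{2} e_{3} e_{4} + \frac{406}{25} e_{2} e_{3} e_{5} + \frac{161}{25} e_{2} e_{4} e_{5}
R1 (5 e_{3}) = -30 e_{1} + 115 e_{2} - 61 e_{3} + \frac{168}{5} e_{4} + 58 e_{5} + \frac{25}{2} e_{1} e_{2} e_{3} + 9 e_{1} e_{3} e_{4} - 5 e_{1} e_{3} e_{5} - \frac{97}{2} e_{2} e_{3} e_{4} - 5 e_{2} e_{3} e_{5} - 23 e_{3} e_{4} e_{5}
R1 (-\frac{1}{2} e_{4}) = -\frac{9}{10} e_{1} + \frac{97}{20} e_{2} - \frac{84}{25} e_{3} + \frac{61}{10} e_{4} + \frac{23}{10} e_{5} - \frac{5}{4} e_{1} e_{2} e_{4} + 3 e_{1} e_{3} e_{4} + \frac{1}{2} e_{1} e_{4} e_{5} - \frac{23}{2} e_{2} e_{3} e_{4} + \frac{1}{2} e_{2} e_{4} e_{5} - \frac{29}{5} e_{3} e_{4} e_{5}
R1 (-e_{5}) = e_{1} + e_{2} - \frac{58}{5} e_{3} - \frac{23}{5} e_{4} + \frac{61}{5} e_{5} - \frac{5}{2} e_{1} e_{2} e_{5} + 6 e_{1} e_{3} e_{5} + \frac{9}{5} e_{1} e_{4} e_{5} - 23 e_{2} e_{3} e_{5} - \frac{97}{10} e_{2} e_{4} e_{5} + \frac{168}{25} e_{3} e_{4} e_{5}
Summing the partial products and collecting blades:
Answer: -\frac{106}{5} e_{1} + \frac{14043}{100} e_{2} - \frac{1244}{25} e_{3} + \frac{1172}{25} e_{4} + \frac{749}{10} e_{5} - \frac{189}{10} e_{1} e_{2} e_{3} - \frac{1347}{100} e_{1} e_{2} e_{4} - \frac{21}{10} e_{1} e_{2} e_{5} + \frac{468}{25} e_{1} e_{3} e_{4} + \frac{63}{5} e_{1} e_{3} e_{5} + \frac{69}{10} e_{1} e_{4} e_{5} - \frac{6324}{125} e_{2} e_{3} e_{4} - \frac{294}{25} e_{2} e_{3} e_{5} - \frac{69}{25} e_{2} e_{4} e_{5} - \frac{552}{25} e_{3} e_{4} e_{5}


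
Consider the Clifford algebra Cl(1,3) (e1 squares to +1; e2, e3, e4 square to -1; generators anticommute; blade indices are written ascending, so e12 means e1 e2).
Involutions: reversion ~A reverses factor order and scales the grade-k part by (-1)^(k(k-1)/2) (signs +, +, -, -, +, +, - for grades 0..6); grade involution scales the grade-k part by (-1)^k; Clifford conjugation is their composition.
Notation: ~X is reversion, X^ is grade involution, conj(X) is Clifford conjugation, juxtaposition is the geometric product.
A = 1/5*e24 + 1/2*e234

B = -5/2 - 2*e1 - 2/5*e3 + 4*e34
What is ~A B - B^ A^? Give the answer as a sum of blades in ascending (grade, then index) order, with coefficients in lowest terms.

first term: 2*e2 - 4/5*e23 + 7/10*e24 + 2/5*e124 + 117/100*e234 - e1234
second term: 2*e2 - 4/5*e23 - 7/10*e24 + 2/5*e124 + 117/100*e234 - e1234
Answer: 7/5*e24
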